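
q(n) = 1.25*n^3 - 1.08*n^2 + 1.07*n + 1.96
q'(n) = 3.75*n^2 - 2.16*n + 1.07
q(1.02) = 3.25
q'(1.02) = 2.77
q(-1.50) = -6.29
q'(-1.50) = 12.75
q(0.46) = 2.35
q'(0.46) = 0.87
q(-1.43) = -5.43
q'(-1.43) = 11.83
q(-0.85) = -0.50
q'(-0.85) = 5.62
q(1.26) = 4.09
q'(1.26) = 4.30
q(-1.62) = -7.92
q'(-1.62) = 14.41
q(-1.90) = -12.55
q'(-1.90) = 18.71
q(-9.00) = -1006.40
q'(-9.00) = 324.26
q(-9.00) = -1006.40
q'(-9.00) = 324.26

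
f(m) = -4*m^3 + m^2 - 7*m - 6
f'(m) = -12*m^2 + 2*m - 7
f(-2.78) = 107.13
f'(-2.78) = -105.30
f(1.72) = -35.44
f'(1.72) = -39.06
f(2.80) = -105.57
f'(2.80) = -95.48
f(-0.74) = 1.35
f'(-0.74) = -15.05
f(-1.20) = 10.75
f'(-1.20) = -26.68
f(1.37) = -24.00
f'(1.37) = -26.78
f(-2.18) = 55.45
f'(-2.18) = -68.39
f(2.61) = -88.58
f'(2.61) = -83.53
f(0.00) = -6.00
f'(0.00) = -7.00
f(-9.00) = 3054.00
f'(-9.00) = -997.00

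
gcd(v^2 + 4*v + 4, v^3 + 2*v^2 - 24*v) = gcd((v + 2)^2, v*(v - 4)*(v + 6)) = 1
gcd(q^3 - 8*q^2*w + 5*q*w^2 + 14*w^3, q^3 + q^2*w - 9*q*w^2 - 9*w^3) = q + w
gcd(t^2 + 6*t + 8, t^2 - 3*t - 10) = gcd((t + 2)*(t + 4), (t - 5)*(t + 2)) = t + 2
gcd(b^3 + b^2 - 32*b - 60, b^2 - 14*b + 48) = b - 6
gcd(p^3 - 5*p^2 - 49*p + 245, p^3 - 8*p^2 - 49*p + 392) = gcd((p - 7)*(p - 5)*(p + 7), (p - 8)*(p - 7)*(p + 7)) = p^2 - 49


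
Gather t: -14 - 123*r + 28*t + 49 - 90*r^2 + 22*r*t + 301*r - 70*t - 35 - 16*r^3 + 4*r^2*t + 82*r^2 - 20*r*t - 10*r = -16*r^3 - 8*r^2 + 168*r + t*(4*r^2 + 2*r - 42)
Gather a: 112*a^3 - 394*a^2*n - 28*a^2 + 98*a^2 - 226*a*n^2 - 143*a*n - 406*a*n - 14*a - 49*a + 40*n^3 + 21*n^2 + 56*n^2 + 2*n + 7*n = 112*a^3 + a^2*(70 - 394*n) + a*(-226*n^2 - 549*n - 63) + 40*n^3 + 77*n^2 + 9*n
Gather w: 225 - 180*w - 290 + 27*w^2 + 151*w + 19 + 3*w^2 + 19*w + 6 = 30*w^2 - 10*w - 40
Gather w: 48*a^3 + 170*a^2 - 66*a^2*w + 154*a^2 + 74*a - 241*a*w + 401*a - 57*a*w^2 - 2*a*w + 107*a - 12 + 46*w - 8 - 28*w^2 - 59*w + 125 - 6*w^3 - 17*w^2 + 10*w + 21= 48*a^3 + 324*a^2 + 582*a - 6*w^3 + w^2*(-57*a - 45) + w*(-66*a^2 - 243*a - 3) + 126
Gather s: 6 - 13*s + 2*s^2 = 2*s^2 - 13*s + 6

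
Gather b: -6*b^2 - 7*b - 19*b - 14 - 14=-6*b^2 - 26*b - 28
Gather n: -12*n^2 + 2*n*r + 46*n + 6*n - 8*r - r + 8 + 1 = -12*n^2 + n*(2*r + 52) - 9*r + 9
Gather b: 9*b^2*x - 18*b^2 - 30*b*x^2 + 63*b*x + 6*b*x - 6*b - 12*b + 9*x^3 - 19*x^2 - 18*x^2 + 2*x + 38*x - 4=b^2*(9*x - 18) + b*(-30*x^2 + 69*x - 18) + 9*x^3 - 37*x^2 + 40*x - 4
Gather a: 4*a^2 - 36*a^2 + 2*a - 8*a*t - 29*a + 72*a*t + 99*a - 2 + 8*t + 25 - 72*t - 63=-32*a^2 + a*(64*t + 72) - 64*t - 40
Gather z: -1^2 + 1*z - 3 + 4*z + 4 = 5*z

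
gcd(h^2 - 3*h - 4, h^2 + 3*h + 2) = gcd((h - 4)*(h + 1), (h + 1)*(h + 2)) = h + 1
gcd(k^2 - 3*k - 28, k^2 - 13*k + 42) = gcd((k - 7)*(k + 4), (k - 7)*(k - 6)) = k - 7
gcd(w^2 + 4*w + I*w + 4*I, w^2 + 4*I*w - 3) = w + I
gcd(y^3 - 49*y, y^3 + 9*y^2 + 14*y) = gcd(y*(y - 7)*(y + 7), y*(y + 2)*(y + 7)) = y^2 + 7*y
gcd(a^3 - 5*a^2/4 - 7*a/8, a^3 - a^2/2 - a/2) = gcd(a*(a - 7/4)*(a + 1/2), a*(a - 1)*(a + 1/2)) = a^2 + a/2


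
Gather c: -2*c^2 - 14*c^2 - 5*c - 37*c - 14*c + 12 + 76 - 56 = -16*c^2 - 56*c + 32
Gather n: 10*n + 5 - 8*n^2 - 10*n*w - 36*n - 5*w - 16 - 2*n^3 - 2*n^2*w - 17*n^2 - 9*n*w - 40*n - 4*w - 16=-2*n^3 + n^2*(-2*w - 25) + n*(-19*w - 66) - 9*w - 27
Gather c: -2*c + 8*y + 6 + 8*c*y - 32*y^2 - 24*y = c*(8*y - 2) - 32*y^2 - 16*y + 6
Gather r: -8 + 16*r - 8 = 16*r - 16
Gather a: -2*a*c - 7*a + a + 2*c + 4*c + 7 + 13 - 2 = a*(-2*c - 6) + 6*c + 18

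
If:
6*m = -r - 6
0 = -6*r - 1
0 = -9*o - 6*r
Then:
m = -35/36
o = 1/9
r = -1/6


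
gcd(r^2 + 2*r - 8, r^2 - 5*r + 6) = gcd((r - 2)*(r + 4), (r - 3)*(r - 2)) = r - 2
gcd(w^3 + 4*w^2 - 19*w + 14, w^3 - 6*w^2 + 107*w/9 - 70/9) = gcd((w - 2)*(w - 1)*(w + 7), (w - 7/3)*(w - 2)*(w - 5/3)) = w - 2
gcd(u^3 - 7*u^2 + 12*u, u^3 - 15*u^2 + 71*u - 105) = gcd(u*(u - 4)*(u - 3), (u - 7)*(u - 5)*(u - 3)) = u - 3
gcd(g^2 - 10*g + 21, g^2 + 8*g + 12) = 1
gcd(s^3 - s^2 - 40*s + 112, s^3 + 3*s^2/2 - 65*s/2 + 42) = s^2 + 3*s - 28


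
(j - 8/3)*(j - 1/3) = j^2 - 3*j + 8/9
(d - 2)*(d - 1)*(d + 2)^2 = d^4 + d^3 - 6*d^2 - 4*d + 8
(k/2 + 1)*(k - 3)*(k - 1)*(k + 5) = k^4/2 + 3*k^3/2 - 15*k^2/2 - 19*k/2 + 15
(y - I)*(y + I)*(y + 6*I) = y^3 + 6*I*y^2 + y + 6*I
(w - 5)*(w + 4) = w^2 - w - 20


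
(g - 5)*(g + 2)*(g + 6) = g^3 + 3*g^2 - 28*g - 60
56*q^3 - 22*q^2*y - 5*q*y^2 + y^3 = (-7*q + y)*(-2*q + y)*(4*q + y)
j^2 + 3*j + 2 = (j + 1)*(j + 2)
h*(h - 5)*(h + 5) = h^3 - 25*h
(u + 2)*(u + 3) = u^2 + 5*u + 6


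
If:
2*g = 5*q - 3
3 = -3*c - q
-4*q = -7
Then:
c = -19/12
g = 23/8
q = 7/4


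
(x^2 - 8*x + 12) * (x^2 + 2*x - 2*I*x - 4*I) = x^4 - 6*x^3 - 2*I*x^3 - 4*x^2 + 12*I*x^2 + 24*x + 8*I*x - 48*I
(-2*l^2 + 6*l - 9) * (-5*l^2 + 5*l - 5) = 10*l^4 - 40*l^3 + 85*l^2 - 75*l + 45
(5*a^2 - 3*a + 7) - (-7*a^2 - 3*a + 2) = 12*a^2 + 5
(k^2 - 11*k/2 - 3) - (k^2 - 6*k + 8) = k/2 - 11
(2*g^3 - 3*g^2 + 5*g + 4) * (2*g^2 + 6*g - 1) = 4*g^5 + 6*g^4 - 10*g^3 + 41*g^2 + 19*g - 4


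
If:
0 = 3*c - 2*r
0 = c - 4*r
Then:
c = 0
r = 0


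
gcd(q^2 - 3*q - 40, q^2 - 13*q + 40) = q - 8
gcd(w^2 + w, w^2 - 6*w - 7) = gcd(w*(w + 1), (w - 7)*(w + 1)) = w + 1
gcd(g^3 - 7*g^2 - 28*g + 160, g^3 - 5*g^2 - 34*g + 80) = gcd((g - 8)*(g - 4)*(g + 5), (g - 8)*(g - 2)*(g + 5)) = g^2 - 3*g - 40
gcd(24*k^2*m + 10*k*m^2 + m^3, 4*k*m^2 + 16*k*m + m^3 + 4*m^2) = 4*k*m + m^2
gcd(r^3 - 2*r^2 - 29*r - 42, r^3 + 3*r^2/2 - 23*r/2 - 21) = r^2 + 5*r + 6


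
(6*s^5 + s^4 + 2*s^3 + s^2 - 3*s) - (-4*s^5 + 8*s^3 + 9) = 10*s^5 + s^4 - 6*s^3 + s^2 - 3*s - 9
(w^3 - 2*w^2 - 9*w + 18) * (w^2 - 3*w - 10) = w^5 - 5*w^4 - 13*w^3 + 65*w^2 + 36*w - 180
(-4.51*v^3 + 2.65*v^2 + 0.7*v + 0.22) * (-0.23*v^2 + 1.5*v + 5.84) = 1.0373*v^5 - 7.3745*v^4 - 22.5244*v^3 + 16.4754*v^2 + 4.418*v + 1.2848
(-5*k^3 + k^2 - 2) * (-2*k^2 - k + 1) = 10*k^5 + 3*k^4 - 6*k^3 + 5*k^2 + 2*k - 2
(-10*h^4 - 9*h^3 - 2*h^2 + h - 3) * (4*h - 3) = -40*h^5 - 6*h^4 + 19*h^3 + 10*h^2 - 15*h + 9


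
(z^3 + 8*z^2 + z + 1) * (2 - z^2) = -z^5 - 8*z^4 + z^3 + 15*z^2 + 2*z + 2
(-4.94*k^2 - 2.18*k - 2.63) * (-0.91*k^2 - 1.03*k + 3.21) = 4.4954*k^4 + 7.072*k^3 - 11.2187*k^2 - 4.2889*k - 8.4423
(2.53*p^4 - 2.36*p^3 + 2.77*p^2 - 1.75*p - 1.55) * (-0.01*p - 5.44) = -0.0253*p^5 - 13.7396*p^4 + 12.8107*p^3 - 15.0513*p^2 + 9.5355*p + 8.432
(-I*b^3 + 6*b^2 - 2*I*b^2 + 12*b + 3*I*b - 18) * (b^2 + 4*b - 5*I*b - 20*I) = -I*b^5 + b^4 - 6*I*b^4 + 6*b^3 - 35*I*b^3 + 5*b^2 - 168*I*b^2 - 12*b - 150*I*b + 360*I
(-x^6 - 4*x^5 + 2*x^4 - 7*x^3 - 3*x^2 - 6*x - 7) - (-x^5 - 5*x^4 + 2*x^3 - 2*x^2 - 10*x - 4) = -x^6 - 3*x^5 + 7*x^4 - 9*x^3 - x^2 + 4*x - 3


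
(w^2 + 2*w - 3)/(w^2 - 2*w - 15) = (w - 1)/(w - 5)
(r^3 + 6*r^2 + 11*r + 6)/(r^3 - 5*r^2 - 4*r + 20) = (r^2 + 4*r + 3)/(r^2 - 7*r + 10)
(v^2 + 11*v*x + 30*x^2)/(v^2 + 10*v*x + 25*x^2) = (v + 6*x)/(v + 5*x)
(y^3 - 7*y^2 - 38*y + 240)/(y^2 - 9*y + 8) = (y^2 + y - 30)/(y - 1)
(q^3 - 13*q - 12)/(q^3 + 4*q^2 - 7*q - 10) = (q^2 - q - 12)/(q^2 + 3*q - 10)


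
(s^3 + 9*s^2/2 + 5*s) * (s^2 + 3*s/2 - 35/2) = s^5 + 6*s^4 - 23*s^3/4 - 285*s^2/4 - 175*s/2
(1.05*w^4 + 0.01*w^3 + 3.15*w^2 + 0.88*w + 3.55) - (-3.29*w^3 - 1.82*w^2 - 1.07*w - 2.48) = 1.05*w^4 + 3.3*w^3 + 4.97*w^2 + 1.95*w + 6.03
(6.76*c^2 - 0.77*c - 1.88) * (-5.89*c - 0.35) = -39.8164*c^3 + 2.1693*c^2 + 11.3427*c + 0.658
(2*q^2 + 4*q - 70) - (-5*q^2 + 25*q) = 7*q^2 - 21*q - 70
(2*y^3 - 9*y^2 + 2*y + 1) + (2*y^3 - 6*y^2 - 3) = 4*y^3 - 15*y^2 + 2*y - 2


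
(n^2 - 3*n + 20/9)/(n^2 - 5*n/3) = (n - 4/3)/n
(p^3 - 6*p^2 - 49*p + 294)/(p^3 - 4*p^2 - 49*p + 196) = (p - 6)/(p - 4)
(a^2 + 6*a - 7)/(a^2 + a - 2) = (a + 7)/(a + 2)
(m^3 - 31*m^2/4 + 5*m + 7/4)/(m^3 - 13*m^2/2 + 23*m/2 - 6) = (4*m^2 - 27*m - 7)/(2*(2*m^2 - 11*m + 12))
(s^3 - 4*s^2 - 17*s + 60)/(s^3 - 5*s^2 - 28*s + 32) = (s^2 - 8*s + 15)/(s^2 - 9*s + 8)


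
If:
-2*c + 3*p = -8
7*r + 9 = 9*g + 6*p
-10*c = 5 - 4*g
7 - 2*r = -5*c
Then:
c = 17/4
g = 95/8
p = 1/6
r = 113/8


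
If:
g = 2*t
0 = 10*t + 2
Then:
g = -2/5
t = -1/5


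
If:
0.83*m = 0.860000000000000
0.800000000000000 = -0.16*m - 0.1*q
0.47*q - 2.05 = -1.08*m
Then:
No Solution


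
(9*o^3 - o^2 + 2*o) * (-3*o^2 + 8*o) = -27*o^5 + 75*o^4 - 14*o^3 + 16*o^2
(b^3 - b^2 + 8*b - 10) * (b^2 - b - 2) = b^5 - 2*b^4 + 7*b^3 - 16*b^2 - 6*b + 20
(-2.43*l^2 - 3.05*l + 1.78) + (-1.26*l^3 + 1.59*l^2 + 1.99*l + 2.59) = -1.26*l^3 - 0.84*l^2 - 1.06*l + 4.37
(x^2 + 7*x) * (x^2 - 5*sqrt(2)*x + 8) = x^4 - 5*sqrt(2)*x^3 + 7*x^3 - 35*sqrt(2)*x^2 + 8*x^2 + 56*x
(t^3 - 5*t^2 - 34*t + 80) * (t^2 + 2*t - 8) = t^5 - 3*t^4 - 52*t^3 + 52*t^2 + 432*t - 640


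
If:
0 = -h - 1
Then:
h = -1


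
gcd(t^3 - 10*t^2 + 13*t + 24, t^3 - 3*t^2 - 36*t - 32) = t^2 - 7*t - 8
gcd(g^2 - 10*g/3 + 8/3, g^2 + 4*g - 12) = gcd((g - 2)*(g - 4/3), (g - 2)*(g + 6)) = g - 2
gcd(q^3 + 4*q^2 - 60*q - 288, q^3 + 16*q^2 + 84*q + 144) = q^2 + 12*q + 36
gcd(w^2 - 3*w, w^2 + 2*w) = w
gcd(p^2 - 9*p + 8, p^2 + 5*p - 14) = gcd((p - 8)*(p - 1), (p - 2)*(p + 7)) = 1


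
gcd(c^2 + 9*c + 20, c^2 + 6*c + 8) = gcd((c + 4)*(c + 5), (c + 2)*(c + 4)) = c + 4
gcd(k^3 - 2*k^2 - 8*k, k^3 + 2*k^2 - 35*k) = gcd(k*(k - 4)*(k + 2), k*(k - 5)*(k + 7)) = k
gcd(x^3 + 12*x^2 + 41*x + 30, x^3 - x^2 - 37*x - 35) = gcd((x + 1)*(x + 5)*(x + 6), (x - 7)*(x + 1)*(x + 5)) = x^2 + 6*x + 5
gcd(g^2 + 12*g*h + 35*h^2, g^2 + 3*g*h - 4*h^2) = 1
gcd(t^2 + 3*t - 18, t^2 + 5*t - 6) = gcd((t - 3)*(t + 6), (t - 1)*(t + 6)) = t + 6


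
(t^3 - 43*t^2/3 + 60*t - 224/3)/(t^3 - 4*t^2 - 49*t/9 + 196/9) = 3*(t - 8)/(3*t + 7)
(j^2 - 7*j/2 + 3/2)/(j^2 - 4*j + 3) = (j - 1/2)/(j - 1)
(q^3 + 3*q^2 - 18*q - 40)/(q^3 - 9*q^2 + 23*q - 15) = (q^3 + 3*q^2 - 18*q - 40)/(q^3 - 9*q^2 + 23*q - 15)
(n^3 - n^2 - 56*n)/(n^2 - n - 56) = n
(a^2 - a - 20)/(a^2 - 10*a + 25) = (a + 4)/(a - 5)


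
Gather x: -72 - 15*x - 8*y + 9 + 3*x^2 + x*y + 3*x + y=3*x^2 + x*(y - 12) - 7*y - 63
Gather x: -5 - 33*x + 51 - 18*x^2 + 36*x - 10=-18*x^2 + 3*x + 36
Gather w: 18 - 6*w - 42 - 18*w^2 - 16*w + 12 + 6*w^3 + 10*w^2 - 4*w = 6*w^3 - 8*w^2 - 26*w - 12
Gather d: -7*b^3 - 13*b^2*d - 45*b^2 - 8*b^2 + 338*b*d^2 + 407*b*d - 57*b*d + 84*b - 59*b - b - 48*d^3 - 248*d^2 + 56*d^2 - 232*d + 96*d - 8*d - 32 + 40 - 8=-7*b^3 - 53*b^2 + 24*b - 48*d^3 + d^2*(338*b - 192) + d*(-13*b^2 + 350*b - 144)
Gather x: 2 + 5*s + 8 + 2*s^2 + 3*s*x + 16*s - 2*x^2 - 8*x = 2*s^2 + 21*s - 2*x^2 + x*(3*s - 8) + 10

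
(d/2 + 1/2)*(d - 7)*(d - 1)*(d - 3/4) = d^4/2 - 31*d^3/8 + 17*d^2/8 + 31*d/8 - 21/8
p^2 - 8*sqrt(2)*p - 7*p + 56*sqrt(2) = (p - 7)*(p - 8*sqrt(2))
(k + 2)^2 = k^2 + 4*k + 4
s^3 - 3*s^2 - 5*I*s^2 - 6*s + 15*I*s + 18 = (s - 3)*(s - 3*I)*(s - 2*I)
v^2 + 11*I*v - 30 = (v + 5*I)*(v + 6*I)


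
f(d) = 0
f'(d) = 0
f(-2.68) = 0.00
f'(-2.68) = 0.00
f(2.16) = 0.00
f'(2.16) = 0.00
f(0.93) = 0.00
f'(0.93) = 0.00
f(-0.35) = 0.00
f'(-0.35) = 0.00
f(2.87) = 0.00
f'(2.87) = 0.00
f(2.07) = 0.00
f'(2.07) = 0.00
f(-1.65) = 0.00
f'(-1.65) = 0.00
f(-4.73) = 0.00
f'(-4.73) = 0.00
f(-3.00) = 0.00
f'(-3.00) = 0.00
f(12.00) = 0.00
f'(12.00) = 0.00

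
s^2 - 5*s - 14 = (s - 7)*(s + 2)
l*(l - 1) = l^2 - l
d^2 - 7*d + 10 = (d - 5)*(d - 2)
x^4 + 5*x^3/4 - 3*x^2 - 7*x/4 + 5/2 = (x - 1)^2*(x + 5/4)*(x + 2)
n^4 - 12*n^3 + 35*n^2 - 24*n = n*(n - 8)*(n - 3)*(n - 1)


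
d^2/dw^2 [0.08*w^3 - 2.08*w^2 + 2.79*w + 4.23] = 0.48*w - 4.16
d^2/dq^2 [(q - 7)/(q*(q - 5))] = 2*(q^3 - 21*q^2 + 105*q - 175)/(q^3*(q^3 - 15*q^2 + 75*q - 125))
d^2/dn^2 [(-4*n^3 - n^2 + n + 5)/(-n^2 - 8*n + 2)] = 6*(85*n^3 - 67*n^2 - 26*n - 114)/(n^6 + 24*n^5 + 186*n^4 + 416*n^3 - 372*n^2 + 96*n - 8)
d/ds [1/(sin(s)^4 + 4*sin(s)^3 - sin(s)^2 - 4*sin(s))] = 2*(-2*sin(s)^3 - 6*sin(s)^2 + sin(s) + 2)/((sin(s) + 4)^2*sin(s)^2*cos(s)^3)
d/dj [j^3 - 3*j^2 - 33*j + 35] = 3*j^2 - 6*j - 33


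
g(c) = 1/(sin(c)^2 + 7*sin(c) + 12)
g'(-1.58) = 0.00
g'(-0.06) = -0.05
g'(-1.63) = 0.01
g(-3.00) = 0.09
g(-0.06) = 0.09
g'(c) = (-2*sin(c)*cos(c) - 7*cos(c))/(sin(c)^2 + 7*sin(c) + 12)^2 = -(2*sin(c) + 7)*cos(c)/(sin(c)^2 + 7*sin(c) + 12)^2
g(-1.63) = 0.17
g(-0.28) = 0.10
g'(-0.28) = -0.06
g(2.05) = 0.05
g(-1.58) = 0.17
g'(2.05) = 0.01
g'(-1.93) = 0.05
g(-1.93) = 0.16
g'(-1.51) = -0.01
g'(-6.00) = -0.04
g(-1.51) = 0.17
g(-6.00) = 0.07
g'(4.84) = -0.02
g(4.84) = 0.17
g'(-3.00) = 0.05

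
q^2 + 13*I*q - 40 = (q + 5*I)*(q + 8*I)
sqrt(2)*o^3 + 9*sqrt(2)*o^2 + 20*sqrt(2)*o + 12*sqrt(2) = (o + 2)*(o + 6)*(sqrt(2)*o + sqrt(2))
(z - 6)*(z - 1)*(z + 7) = z^3 - 43*z + 42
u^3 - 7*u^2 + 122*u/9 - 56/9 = (u - 4)*(u - 7/3)*(u - 2/3)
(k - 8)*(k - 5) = k^2 - 13*k + 40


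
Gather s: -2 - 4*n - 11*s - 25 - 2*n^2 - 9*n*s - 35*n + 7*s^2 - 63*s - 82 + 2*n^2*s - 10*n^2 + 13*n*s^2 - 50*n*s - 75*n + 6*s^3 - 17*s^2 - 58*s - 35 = -12*n^2 - 114*n + 6*s^3 + s^2*(13*n - 10) + s*(2*n^2 - 59*n - 132) - 144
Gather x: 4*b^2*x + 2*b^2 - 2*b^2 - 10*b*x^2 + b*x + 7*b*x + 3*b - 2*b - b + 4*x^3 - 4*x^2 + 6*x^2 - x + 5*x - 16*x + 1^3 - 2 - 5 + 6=4*x^3 + x^2*(2 - 10*b) + x*(4*b^2 + 8*b - 12)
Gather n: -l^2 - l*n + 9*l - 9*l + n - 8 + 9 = -l^2 + n*(1 - l) + 1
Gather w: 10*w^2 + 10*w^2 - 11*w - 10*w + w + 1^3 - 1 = 20*w^2 - 20*w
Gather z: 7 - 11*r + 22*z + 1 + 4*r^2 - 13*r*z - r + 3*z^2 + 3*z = 4*r^2 - 12*r + 3*z^2 + z*(25 - 13*r) + 8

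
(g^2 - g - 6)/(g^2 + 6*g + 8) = (g - 3)/(g + 4)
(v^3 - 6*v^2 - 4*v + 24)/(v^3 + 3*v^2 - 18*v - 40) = (v^2 - 8*v + 12)/(v^2 + v - 20)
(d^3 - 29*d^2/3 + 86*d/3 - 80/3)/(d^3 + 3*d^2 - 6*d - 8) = (3*d^2 - 23*d + 40)/(3*(d^2 + 5*d + 4))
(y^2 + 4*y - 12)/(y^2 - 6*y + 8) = (y + 6)/(y - 4)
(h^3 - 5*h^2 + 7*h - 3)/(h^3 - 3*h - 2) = (-h^3 + 5*h^2 - 7*h + 3)/(-h^3 + 3*h + 2)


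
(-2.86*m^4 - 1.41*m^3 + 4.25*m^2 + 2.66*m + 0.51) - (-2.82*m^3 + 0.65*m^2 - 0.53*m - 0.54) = -2.86*m^4 + 1.41*m^3 + 3.6*m^2 + 3.19*m + 1.05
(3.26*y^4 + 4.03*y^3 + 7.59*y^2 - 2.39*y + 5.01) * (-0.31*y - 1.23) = -1.0106*y^5 - 5.2591*y^4 - 7.3098*y^3 - 8.5948*y^2 + 1.3866*y - 6.1623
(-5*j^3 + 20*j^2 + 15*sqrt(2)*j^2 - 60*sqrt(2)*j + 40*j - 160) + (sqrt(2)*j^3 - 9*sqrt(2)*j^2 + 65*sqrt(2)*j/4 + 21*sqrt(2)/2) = -5*j^3 + sqrt(2)*j^3 + 6*sqrt(2)*j^2 + 20*j^2 - 175*sqrt(2)*j/4 + 40*j - 160 + 21*sqrt(2)/2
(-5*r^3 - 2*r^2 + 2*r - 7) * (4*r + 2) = -20*r^4 - 18*r^3 + 4*r^2 - 24*r - 14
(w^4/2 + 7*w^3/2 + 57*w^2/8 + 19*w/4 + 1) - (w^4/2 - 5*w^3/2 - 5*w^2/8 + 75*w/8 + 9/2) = 6*w^3 + 31*w^2/4 - 37*w/8 - 7/2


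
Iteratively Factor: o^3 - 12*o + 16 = (o - 2)*(o^2 + 2*o - 8) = (o - 2)^2*(o + 4)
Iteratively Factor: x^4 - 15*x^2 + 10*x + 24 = (x + 1)*(x^3 - x^2 - 14*x + 24) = (x - 3)*(x + 1)*(x^2 + 2*x - 8) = (x - 3)*(x + 1)*(x + 4)*(x - 2)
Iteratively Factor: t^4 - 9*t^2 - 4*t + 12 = (t + 2)*(t^3 - 2*t^2 - 5*t + 6) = (t - 3)*(t + 2)*(t^2 + t - 2) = (t - 3)*(t + 2)^2*(t - 1)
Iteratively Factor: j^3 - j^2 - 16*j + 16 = (j - 1)*(j^2 - 16) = (j - 4)*(j - 1)*(j + 4)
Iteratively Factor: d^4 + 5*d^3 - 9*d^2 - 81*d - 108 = (d + 3)*(d^3 + 2*d^2 - 15*d - 36) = (d + 3)^2*(d^2 - d - 12) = (d + 3)^3*(d - 4)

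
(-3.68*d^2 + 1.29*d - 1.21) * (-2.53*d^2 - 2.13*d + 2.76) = 9.3104*d^4 + 4.5747*d^3 - 9.8432*d^2 + 6.1377*d - 3.3396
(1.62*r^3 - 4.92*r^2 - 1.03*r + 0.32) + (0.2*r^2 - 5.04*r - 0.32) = 1.62*r^3 - 4.72*r^2 - 6.07*r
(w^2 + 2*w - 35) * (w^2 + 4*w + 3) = w^4 + 6*w^3 - 24*w^2 - 134*w - 105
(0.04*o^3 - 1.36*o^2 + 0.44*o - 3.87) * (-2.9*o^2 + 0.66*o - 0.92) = -0.116*o^5 + 3.9704*o^4 - 2.2104*o^3 + 12.7646*o^2 - 2.959*o + 3.5604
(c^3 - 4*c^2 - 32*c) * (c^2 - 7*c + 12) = c^5 - 11*c^4 + 8*c^3 + 176*c^2 - 384*c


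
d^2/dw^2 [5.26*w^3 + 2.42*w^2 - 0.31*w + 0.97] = 31.56*w + 4.84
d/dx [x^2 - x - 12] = 2*x - 1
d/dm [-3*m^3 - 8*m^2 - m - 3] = -9*m^2 - 16*m - 1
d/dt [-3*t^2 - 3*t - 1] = -6*t - 3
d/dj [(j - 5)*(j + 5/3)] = 2*j - 10/3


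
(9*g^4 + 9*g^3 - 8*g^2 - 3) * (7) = 63*g^4 + 63*g^3 - 56*g^2 - 21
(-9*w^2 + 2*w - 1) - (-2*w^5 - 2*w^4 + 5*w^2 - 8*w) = 2*w^5 + 2*w^4 - 14*w^2 + 10*w - 1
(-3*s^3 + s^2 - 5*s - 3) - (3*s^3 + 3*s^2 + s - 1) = -6*s^3 - 2*s^2 - 6*s - 2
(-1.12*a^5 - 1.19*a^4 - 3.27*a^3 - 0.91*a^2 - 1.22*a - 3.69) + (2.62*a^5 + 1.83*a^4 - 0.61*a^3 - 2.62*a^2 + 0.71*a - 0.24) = 1.5*a^5 + 0.64*a^4 - 3.88*a^3 - 3.53*a^2 - 0.51*a - 3.93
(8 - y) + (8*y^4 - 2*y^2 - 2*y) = 8*y^4 - 2*y^2 - 3*y + 8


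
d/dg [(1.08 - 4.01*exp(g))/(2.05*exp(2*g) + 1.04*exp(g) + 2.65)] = (8.2205*exp(2*g) - 4.428*exp(g) - 11.7497)*exp(g)/(4.2025*exp(4*g) + 4.264*exp(3*g) + 11.9466*exp(2*g) + 5.512*exp(g) + 7.0225)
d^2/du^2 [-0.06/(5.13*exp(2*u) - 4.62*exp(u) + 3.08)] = ((1.2312*exp(u) - 0.2772)*(5.13*exp(2*u) - 4.62*exp(u) + 3.08) - 0.06*(10.26*exp(u) - 4.62)*(20.52*exp(u) - 9.24)*exp(u))*exp(u)/(5.13*exp(2*u) - 4.62*exp(u) + 3.08)^3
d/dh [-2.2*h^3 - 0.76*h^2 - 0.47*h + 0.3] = -6.6*h^2 - 1.52*h - 0.47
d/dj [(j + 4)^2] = 2*j + 8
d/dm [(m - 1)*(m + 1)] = 2*m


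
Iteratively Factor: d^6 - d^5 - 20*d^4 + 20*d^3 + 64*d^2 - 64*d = (d + 4)*(d^5 - 5*d^4 + 20*d^2 - 16*d) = (d - 1)*(d + 4)*(d^4 - 4*d^3 - 4*d^2 + 16*d) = (d - 1)*(d + 2)*(d + 4)*(d^3 - 6*d^2 + 8*d) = (d - 2)*(d - 1)*(d + 2)*(d + 4)*(d^2 - 4*d) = d*(d - 2)*(d - 1)*(d + 2)*(d + 4)*(d - 4)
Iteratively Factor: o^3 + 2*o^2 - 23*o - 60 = (o + 3)*(o^2 - o - 20) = (o - 5)*(o + 3)*(o + 4)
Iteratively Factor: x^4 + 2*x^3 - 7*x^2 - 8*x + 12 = (x + 2)*(x^3 - 7*x + 6) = (x + 2)*(x + 3)*(x^2 - 3*x + 2) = (x - 2)*(x + 2)*(x + 3)*(x - 1)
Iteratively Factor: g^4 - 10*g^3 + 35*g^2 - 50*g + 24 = (g - 2)*(g^3 - 8*g^2 + 19*g - 12) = (g - 3)*(g - 2)*(g^2 - 5*g + 4) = (g - 4)*(g - 3)*(g - 2)*(g - 1)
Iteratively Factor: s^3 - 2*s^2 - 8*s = (s + 2)*(s^2 - 4*s) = (s - 4)*(s + 2)*(s)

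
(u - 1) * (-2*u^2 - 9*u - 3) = -2*u^3 - 7*u^2 + 6*u + 3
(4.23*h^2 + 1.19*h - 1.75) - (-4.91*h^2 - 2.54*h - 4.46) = 9.14*h^2 + 3.73*h + 2.71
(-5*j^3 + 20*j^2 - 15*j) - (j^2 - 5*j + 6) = -5*j^3 + 19*j^2 - 10*j - 6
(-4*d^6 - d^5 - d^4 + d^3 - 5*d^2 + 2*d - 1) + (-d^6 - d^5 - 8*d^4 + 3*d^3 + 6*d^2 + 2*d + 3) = -5*d^6 - 2*d^5 - 9*d^4 + 4*d^3 + d^2 + 4*d + 2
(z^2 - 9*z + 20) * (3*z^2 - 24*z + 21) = 3*z^4 - 51*z^3 + 297*z^2 - 669*z + 420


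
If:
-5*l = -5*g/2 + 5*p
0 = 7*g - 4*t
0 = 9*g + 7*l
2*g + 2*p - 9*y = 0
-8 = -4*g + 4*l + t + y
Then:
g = 672/569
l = -864/569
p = 1200/569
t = 1176/569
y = 416/569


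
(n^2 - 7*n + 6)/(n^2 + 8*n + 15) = (n^2 - 7*n + 6)/(n^2 + 8*n + 15)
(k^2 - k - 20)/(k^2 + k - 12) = (k - 5)/(k - 3)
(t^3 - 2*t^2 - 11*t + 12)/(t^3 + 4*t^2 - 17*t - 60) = (t - 1)/(t + 5)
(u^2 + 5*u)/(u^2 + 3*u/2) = 2*(u + 5)/(2*u + 3)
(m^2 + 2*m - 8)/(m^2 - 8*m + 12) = (m + 4)/(m - 6)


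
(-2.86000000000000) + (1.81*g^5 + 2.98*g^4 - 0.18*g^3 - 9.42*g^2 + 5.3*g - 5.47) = 1.81*g^5 + 2.98*g^4 - 0.18*g^3 - 9.42*g^2 + 5.3*g - 8.33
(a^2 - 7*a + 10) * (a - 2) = a^3 - 9*a^2 + 24*a - 20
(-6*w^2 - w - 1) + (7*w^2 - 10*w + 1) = w^2 - 11*w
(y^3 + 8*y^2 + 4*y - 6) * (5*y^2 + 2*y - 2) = 5*y^5 + 42*y^4 + 34*y^3 - 38*y^2 - 20*y + 12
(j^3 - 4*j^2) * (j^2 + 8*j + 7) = j^5 + 4*j^4 - 25*j^3 - 28*j^2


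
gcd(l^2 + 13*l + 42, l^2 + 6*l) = l + 6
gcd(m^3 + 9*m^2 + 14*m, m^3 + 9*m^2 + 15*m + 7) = m + 7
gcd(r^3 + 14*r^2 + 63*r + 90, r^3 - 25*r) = r + 5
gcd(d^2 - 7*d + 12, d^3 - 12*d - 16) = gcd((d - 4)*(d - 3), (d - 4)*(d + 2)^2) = d - 4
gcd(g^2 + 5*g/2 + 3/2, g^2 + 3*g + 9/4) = g + 3/2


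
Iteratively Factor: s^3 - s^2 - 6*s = (s - 3)*(s^2 + 2*s) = (s - 3)*(s + 2)*(s)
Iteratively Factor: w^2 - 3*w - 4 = (w + 1)*(w - 4)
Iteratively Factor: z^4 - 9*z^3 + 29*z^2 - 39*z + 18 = (z - 3)*(z^3 - 6*z^2 + 11*z - 6) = (z - 3)^2*(z^2 - 3*z + 2) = (z - 3)^2*(z - 1)*(z - 2)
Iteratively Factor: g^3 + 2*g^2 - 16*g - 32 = (g - 4)*(g^2 + 6*g + 8) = (g - 4)*(g + 2)*(g + 4)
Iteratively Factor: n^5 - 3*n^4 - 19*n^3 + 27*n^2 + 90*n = (n)*(n^4 - 3*n^3 - 19*n^2 + 27*n + 90) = n*(n - 5)*(n^3 + 2*n^2 - 9*n - 18) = n*(n - 5)*(n - 3)*(n^2 + 5*n + 6) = n*(n - 5)*(n - 3)*(n + 3)*(n + 2)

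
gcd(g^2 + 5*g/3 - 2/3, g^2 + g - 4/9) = g - 1/3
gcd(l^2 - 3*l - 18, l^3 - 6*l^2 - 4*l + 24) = l - 6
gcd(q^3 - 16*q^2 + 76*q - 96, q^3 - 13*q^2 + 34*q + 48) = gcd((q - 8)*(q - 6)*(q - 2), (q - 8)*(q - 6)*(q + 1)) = q^2 - 14*q + 48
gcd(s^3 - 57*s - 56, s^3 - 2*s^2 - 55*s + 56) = s^2 - s - 56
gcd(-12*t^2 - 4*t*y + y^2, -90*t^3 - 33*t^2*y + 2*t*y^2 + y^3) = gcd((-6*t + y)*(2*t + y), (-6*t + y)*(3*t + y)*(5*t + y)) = -6*t + y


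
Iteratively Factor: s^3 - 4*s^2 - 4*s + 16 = (s - 2)*(s^2 - 2*s - 8) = (s - 4)*(s - 2)*(s + 2)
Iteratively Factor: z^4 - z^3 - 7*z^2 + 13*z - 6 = (z - 1)*(z^3 - 7*z + 6) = (z - 1)^2*(z^2 + z - 6) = (z - 2)*(z - 1)^2*(z + 3)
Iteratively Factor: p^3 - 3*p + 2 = (p + 2)*(p^2 - 2*p + 1) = (p - 1)*(p + 2)*(p - 1)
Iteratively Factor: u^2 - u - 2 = (u - 2)*(u + 1)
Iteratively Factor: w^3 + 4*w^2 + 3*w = (w)*(w^2 + 4*w + 3) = w*(w + 3)*(w + 1)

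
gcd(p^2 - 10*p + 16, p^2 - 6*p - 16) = p - 8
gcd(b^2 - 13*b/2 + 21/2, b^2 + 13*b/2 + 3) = 1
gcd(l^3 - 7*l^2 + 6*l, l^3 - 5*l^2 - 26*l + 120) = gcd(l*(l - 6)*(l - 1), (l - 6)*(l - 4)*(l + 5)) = l - 6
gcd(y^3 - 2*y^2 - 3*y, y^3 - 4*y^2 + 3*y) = y^2 - 3*y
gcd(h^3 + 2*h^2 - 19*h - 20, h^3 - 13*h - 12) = h^2 - 3*h - 4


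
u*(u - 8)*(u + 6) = u^3 - 2*u^2 - 48*u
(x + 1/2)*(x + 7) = x^2 + 15*x/2 + 7/2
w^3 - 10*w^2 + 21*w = w*(w - 7)*(w - 3)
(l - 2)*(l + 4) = l^2 + 2*l - 8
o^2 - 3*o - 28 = (o - 7)*(o + 4)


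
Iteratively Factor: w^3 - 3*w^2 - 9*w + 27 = (w - 3)*(w^2 - 9) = (w - 3)^2*(w + 3)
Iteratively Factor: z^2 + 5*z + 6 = (z + 2)*(z + 3)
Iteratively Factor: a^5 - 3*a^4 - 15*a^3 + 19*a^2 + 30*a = (a - 2)*(a^4 - a^3 - 17*a^2 - 15*a) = (a - 2)*(a + 3)*(a^3 - 4*a^2 - 5*a) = (a - 2)*(a + 1)*(a + 3)*(a^2 - 5*a) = a*(a - 2)*(a + 1)*(a + 3)*(a - 5)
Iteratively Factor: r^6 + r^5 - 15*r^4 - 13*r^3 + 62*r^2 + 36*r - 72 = (r + 2)*(r^5 - r^4 - 13*r^3 + 13*r^2 + 36*r - 36) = (r - 3)*(r + 2)*(r^4 + 2*r^3 - 7*r^2 - 8*r + 12) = (r - 3)*(r - 2)*(r + 2)*(r^3 + 4*r^2 + r - 6) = (r - 3)*(r - 2)*(r - 1)*(r + 2)*(r^2 + 5*r + 6) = (r - 3)*(r - 2)*(r - 1)*(r + 2)*(r + 3)*(r + 2)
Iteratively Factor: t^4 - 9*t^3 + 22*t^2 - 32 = (t + 1)*(t^3 - 10*t^2 + 32*t - 32) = (t - 2)*(t + 1)*(t^2 - 8*t + 16) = (t - 4)*(t - 2)*(t + 1)*(t - 4)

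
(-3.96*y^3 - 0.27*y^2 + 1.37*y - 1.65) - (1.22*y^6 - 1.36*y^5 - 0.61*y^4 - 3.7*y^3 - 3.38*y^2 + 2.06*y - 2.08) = -1.22*y^6 + 1.36*y^5 + 0.61*y^4 - 0.26*y^3 + 3.11*y^2 - 0.69*y + 0.43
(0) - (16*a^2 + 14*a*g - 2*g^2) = -16*a^2 - 14*a*g + 2*g^2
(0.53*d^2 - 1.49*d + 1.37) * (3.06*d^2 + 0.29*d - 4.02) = 1.6218*d^4 - 4.4057*d^3 + 1.6295*d^2 + 6.3871*d - 5.5074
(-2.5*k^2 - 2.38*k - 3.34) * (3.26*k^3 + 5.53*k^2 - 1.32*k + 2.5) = -8.15*k^5 - 21.5838*k^4 - 20.7498*k^3 - 21.5786*k^2 - 1.5412*k - 8.35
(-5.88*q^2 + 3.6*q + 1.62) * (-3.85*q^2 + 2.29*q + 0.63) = 22.638*q^4 - 27.3252*q^3 - 1.6974*q^2 + 5.9778*q + 1.0206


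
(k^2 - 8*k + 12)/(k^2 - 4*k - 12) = (k - 2)/(k + 2)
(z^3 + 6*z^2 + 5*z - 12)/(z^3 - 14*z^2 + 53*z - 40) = (z^2 + 7*z + 12)/(z^2 - 13*z + 40)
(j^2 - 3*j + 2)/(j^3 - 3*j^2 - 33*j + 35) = (j - 2)/(j^2 - 2*j - 35)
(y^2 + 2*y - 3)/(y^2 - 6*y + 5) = (y + 3)/(y - 5)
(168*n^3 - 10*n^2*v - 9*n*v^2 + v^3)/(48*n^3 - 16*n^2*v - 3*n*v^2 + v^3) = (42*n^2 - 13*n*v + v^2)/(12*n^2 - 7*n*v + v^2)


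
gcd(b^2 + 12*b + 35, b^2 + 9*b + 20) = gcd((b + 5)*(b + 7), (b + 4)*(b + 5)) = b + 5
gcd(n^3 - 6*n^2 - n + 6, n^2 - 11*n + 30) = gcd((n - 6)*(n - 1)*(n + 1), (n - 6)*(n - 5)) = n - 6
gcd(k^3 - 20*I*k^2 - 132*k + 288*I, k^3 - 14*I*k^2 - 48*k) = k^2 - 14*I*k - 48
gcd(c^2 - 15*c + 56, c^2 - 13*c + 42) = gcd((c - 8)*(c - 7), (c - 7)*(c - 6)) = c - 7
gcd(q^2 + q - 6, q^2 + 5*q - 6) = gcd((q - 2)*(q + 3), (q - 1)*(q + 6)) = 1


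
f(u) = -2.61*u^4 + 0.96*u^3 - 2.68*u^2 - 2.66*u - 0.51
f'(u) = -10.44*u^3 + 2.88*u^2 - 5.36*u - 2.66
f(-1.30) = -11.14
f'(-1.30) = 32.11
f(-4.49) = -1190.28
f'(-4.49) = 1024.48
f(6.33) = -4071.64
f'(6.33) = -2569.15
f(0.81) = -5.04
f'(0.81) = -10.66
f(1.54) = -22.14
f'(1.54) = -42.21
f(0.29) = -1.50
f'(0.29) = -4.23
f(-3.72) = -576.94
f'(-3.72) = 594.57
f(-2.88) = -217.57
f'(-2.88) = 286.05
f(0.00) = -0.51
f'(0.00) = -2.66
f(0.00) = -0.51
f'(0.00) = -2.66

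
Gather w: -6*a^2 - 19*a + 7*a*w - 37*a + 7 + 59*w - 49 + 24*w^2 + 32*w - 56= -6*a^2 - 56*a + 24*w^2 + w*(7*a + 91) - 98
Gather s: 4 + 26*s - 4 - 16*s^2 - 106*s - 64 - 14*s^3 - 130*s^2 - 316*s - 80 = -14*s^3 - 146*s^2 - 396*s - 144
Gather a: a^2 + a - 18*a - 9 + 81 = a^2 - 17*a + 72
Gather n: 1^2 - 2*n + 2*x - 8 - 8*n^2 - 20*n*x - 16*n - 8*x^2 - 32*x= -8*n^2 + n*(-20*x - 18) - 8*x^2 - 30*x - 7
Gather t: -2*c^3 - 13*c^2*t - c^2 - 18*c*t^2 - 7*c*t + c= -2*c^3 - c^2 - 18*c*t^2 + c + t*(-13*c^2 - 7*c)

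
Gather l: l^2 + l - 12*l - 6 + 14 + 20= l^2 - 11*l + 28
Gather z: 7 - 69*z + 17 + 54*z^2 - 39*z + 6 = 54*z^2 - 108*z + 30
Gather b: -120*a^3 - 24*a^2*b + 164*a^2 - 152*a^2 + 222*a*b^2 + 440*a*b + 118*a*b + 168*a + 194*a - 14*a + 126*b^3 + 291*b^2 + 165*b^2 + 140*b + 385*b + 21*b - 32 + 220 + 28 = -120*a^3 + 12*a^2 + 348*a + 126*b^3 + b^2*(222*a + 456) + b*(-24*a^2 + 558*a + 546) + 216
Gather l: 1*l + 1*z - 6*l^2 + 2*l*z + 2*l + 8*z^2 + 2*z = -6*l^2 + l*(2*z + 3) + 8*z^2 + 3*z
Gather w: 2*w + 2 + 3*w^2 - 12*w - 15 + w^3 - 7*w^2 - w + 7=w^3 - 4*w^2 - 11*w - 6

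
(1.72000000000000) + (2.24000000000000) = 3.96000000000000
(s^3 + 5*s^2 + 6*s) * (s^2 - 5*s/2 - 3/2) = s^5 + 5*s^4/2 - 8*s^3 - 45*s^2/2 - 9*s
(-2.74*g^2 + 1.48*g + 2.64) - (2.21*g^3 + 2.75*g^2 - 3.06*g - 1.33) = -2.21*g^3 - 5.49*g^2 + 4.54*g + 3.97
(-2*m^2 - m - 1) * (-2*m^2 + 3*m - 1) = 4*m^4 - 4*m^3 + m^2 - 2*m + 1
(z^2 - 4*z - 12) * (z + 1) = z^3 - 3*z^2 - 16*z - 12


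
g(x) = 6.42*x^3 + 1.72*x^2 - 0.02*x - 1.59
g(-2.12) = -54.99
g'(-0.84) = 10.68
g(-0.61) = -2.40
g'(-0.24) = 0.26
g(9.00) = 4817.73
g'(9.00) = 1591.00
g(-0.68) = -2.80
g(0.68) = 1.21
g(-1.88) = -38.13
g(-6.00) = -1326.27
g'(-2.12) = 79.25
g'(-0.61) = 5.05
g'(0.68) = 11.23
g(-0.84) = -4.16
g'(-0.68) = 6.55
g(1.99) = 55.78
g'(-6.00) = 672.70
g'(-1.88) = 61.59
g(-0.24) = -1.57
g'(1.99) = 83.10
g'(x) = 19.26*x^2 + 3.44*x - 0.02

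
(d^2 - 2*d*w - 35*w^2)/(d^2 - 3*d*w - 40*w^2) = (-d + 7*w)/(-d + 8*w)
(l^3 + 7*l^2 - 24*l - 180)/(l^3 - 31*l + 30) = (l + 6)/(l - 1)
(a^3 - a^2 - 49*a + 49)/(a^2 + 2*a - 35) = (a^2 - 8*a + 7)/(a - 5)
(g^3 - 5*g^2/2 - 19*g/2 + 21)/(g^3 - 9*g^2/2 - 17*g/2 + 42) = (g - 2)/(g - 4)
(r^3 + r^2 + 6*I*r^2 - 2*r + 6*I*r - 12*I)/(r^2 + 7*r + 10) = (r^2 + r*(-1 + 6*I) - 6*I)/(r + 5)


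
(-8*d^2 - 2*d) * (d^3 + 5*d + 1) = -8*d^5 - 2*d^4 - 40*d^3 - 18*d^2 - 2*d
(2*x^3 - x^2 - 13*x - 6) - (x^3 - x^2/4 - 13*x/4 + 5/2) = x^3 - 3*x^2/4 - 39*x/4 - 17/2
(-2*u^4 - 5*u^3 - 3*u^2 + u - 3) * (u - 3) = -2*u^5 + u^4 + 12*u^3 + 10*u^2 - 6*u + 9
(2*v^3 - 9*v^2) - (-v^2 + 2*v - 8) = 2*v^3 - 8*v^2 - 2*v + 8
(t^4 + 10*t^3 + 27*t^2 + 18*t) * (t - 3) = t^5 + 7*t^4 - 3*t^3 - 63*t^2 - 54*t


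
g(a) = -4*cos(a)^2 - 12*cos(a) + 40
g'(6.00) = -5.50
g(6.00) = 24.79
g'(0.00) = 0.00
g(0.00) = 24.00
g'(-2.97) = -0.70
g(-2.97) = 47.94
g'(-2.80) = -1.49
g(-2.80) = 47.76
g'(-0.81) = -12.69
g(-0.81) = 29.82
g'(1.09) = 13.92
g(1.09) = 33.59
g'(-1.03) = -13.82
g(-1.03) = 32.76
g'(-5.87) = 7.76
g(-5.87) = 25.65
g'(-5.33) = 13.56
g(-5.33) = 31.71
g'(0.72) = 11.88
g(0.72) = 28.72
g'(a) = 8*sin(a)*cos(a) + 12*sin(a)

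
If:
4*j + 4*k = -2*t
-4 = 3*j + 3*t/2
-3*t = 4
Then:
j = -2/3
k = 4/3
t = -4/3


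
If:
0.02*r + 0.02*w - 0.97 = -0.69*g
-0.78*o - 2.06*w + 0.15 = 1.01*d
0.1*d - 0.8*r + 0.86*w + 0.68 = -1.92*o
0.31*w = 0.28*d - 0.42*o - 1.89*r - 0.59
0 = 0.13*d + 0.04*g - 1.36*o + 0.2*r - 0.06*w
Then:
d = 4.01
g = 1.45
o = 0.59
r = 0.50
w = -2.12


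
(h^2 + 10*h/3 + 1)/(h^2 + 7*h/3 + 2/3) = (h + 3)/(h + 2)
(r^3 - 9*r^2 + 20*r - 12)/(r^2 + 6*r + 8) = (r^3 - 9*r^2 + 20*r - 12)/(r^2 + 6*r + 8)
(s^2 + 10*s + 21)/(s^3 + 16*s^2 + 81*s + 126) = 1/(s + 6)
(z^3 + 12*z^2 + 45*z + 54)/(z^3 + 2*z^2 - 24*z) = (z^2 + 6*z + 9)/(z*(z - 4))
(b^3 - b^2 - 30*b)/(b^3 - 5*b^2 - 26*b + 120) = b/(b - 4)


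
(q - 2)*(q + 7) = q^2 + 5*q - 14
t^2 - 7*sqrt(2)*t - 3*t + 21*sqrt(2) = (t - 3)*(t - 7*sqrt(2))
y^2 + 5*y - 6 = (y - 1)*(y + 6)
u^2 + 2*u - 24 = (u - 4)*(u + 6)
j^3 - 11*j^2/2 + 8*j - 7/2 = (j - 7/2)*(j - 1)^2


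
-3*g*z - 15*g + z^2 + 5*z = (-3*g + z)*(z + 5)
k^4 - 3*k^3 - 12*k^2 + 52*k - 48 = (k - 3)*(k - 2)^2*(k + 4)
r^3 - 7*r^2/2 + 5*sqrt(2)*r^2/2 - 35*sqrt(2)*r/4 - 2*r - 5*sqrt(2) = (r - 4)*(r + 1/2)*(r + 5*sqrt(2)/2)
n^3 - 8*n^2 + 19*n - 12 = (n - 4)*(n - 3)*(n - 1)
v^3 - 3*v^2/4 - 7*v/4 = v*(v - 7/4)*(v + 1)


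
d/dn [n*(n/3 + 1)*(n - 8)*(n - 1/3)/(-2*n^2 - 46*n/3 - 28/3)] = (-18*n^5 - 159*n^4 + 568*n^3 + 2285*n^2 + 1876*n - 336)/(6*(9*n^4 + 138*n^3 + 613*n^2 + 644*n + 196))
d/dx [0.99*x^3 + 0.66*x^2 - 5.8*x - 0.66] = 2.97*x^2 + 1.32*x - 5.8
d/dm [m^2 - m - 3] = 2*m - 1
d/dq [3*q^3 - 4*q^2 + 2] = q*(9*q - 8)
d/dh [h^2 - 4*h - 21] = 2*h - 4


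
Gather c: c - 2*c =-c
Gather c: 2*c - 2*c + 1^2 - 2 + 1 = 0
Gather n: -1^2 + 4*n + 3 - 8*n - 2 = -4*n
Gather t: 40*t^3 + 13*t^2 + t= 40*t^3 + 13*t^2 + t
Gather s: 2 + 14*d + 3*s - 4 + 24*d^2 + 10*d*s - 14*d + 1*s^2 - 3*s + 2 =24*d^2 + 10*d*s + s^2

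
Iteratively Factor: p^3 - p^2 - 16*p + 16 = (p + 4)*(p^2 - 5*p + 4) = (p - 4)*(p + 4)*(p - 1)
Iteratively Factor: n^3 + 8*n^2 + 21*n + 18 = (n + 3)*(n^2 + 5*n + 6) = (n + 3)^2*(n + 2)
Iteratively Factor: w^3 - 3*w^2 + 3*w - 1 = (w - 1)*(w^2 - 2*w + 1) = (w - 1)^2*(w - 1)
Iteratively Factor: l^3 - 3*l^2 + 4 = (l + 1)*(l^2 - 4*l + 4) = (l - 2)*(l + 1)*(l - 2)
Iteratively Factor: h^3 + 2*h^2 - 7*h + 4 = (h - 1)*(h^2 + 3*h - 4) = (h - 1)*(h + 4)*(h - 1)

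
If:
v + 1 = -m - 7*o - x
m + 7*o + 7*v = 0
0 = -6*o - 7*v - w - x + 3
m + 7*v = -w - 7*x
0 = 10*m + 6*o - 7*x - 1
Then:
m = -21/92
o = -9/184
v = 15/184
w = 595/184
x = -47/92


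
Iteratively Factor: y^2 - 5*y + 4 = (y - 4)*(y - 1)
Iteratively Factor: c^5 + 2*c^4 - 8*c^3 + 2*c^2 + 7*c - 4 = (c - 1)*(c^4 + 3*c^3 - 5*c^2 - 3*c + 4) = (c - 1)*(c + 4)*(c^3 - c^2 - c + 1) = (c - 1)*(c + 1)*(c + 4)*(c^2 - 2*c + 1) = (c - 1)^2*(c + 1)*(c + 4)*(c - 1)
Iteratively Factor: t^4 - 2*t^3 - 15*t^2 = (t - 5)*(t^3 + 3*t^2) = t*(t - 5)*(t^2 + 3*t) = t*(t - 5)*(t + 3)*(t)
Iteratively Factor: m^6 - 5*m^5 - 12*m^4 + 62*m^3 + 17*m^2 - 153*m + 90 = (m - 1)*(m^5 - 4*m^4 - 16*m^3 + 46*m^2 + 63*m - 90) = (m - 1)^2*(m^4 - 3*m^3 - 19*m^2 + 27*m + 90) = (m - 5)*(m - 1)^2*(m^3 + 2*m^2 - 9*m - 18) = (m - 5)*(m - 1)^2*(m + 2)*(m^2 - 9) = (m - 5)*(m - 1)^2*(m + 2)*(m + 3)*(m - 3)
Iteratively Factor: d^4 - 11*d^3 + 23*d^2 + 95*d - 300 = (d + 3)*(d^3 - 14*d^2 + 65*d - 100) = (d - 5)*(d + 3)*(d^2 - 9*d + 20) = (d - 5)^2*(d + 3)*(d - 4)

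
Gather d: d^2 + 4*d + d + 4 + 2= d^2 + 5*d + 6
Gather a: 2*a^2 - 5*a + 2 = 2*a^2 - 5*a + 2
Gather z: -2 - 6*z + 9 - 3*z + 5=12 - 9*z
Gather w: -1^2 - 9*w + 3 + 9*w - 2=0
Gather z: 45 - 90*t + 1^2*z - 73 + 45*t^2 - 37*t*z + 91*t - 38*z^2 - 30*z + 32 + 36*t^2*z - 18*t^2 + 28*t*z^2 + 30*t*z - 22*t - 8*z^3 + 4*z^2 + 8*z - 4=27*t^2 - 21*t - 8*z^3 + z^2*(28*t - 34) + z*(36*t^2 - 7*t - 21)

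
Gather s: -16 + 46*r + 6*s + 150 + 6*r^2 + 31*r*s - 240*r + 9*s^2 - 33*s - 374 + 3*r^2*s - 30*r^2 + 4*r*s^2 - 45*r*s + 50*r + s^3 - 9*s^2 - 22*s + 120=-24*r^2 + 4*r*s^2 - 144*r + s^3 + s*(3*r^2 - 14*r - 49) - 120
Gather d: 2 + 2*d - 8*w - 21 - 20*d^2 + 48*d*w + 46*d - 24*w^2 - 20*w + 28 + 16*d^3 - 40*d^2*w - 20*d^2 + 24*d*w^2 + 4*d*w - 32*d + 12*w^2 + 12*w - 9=16*d^3 + d^2*(-40*w - 40) + d*(24*w^2 + 52*w + 16) - 12*w^2 - 16*w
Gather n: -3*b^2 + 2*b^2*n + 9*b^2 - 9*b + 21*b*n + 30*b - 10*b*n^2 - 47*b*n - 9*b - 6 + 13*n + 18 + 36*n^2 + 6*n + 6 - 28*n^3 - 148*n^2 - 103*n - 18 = 6*b^2 + 12*b - 28*n^3 + n^2*(-10*b - 112) + n*(2*b^2 - 26*b - 84)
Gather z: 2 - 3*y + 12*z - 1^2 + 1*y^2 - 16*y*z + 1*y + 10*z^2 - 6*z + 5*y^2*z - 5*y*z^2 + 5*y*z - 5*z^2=y^2 - 2*y + z^2*(5 - 5*y) + z*(5*y^2 - 11*y + 6) + 1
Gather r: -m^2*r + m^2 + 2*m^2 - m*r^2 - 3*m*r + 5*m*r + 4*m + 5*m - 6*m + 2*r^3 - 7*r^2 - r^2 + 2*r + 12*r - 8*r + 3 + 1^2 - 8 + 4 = 3*m^2 + 3*m + 2*r^3 + r^2*(-m - 8) + r*(-m^2 + 2*m + 6)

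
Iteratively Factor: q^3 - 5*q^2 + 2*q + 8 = (q + 1)*(q^2 - 6*q + 8) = (q - 4)*(q + 1)*(q - 2)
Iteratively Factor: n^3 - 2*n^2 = (n)*(n^2 - 2*n) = n^2*(n - 2)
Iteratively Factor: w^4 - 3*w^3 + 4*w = (w + 1)*(w^3 - 4*w^2 + 4*w) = (w - 2)*(w + 1)*(w^2 - 2*w) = (w - 2)^2*(w + 1)*(w)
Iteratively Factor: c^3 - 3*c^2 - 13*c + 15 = (c + 3)*(c^2 - 6*c + 5) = (c - 5)*(c + 3)*(c - 1)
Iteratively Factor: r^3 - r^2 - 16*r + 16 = (r - 1)*(r^2 - 16) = (r - 1)*(r + 4)*(r - 4)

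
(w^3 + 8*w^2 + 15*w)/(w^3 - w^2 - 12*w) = (w + 5)/(w - 4)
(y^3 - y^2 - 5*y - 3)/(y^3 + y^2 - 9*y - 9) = (y + 1)/(y + 3)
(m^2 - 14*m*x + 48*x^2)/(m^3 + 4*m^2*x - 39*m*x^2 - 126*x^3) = (m - 8*x)/(m^2 + 10*m*x + 21*x^2)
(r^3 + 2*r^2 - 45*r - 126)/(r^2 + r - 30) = (r^2 - 4*r - 21)/(r - 5)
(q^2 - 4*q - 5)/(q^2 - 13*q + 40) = (q + 1)/(q - 8)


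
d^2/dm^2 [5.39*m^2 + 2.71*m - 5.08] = 10.7800000000000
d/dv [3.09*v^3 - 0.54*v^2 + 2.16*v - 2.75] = 9.27*v^2 - 1.08*v + 2.16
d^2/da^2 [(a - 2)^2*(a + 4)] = 6*a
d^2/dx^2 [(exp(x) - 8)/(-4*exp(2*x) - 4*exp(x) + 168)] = (-exp(4*x) + 33*exp(3*x) - 228*exp(2*x) + 1310*exp(x) - 1428)*exp(x)/(4*(exp(6*x) + 3*exp(5*x) - 123*exp(4*x) - 251*exp(3*x) + 5166*exp(2*x) + 5292*exp(x) - 74088))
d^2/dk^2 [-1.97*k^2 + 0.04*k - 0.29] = -3.94000000000000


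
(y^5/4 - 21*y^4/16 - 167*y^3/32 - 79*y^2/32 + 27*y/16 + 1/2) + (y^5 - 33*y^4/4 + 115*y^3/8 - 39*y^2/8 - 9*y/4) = 5*y^5/4 - 153*y^4/16 + 293*y^3/32 - 235*y^2/32 - 9*y/16 + 1/2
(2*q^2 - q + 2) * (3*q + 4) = 6*q^3 + 5*q^2 + 2*q + 8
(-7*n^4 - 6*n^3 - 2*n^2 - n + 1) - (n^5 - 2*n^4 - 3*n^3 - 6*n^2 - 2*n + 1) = -n^5 - 5*n^4 - 3*n^3 + 4*n^2 + n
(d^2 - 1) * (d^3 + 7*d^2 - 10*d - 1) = d^5 + 7*d^4 - 11*d^3 - 8*d^2 + 10*d + 1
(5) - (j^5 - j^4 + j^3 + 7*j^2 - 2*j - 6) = -j^5 + j^4 - j^3 - 7*j^2 + 2*j + 11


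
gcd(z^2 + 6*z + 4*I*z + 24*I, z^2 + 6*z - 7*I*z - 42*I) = z + 6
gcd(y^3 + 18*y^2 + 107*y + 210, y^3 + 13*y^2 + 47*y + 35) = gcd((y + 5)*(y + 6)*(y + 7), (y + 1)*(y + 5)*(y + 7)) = y^2 + 12*y + 35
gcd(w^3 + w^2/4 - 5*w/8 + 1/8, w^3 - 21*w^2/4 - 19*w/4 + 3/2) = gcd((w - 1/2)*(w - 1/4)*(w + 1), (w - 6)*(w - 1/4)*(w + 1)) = w^2 + 3*w/4 - 1/4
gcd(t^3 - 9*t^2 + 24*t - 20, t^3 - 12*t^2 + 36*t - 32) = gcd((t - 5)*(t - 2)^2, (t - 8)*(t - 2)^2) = t^2 - 4*t + 4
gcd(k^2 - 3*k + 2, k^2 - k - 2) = k - 2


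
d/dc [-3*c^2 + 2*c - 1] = 2 - 6*c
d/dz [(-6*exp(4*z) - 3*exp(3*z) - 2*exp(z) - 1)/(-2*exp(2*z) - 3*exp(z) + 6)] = (24*exp(5*z) + 60*exp(4*z) - 126*exp(3*z) - 58*exp(2*z) - 4*exp(z) - 15)*exp(z)/(4*exp(4*z) + 12*exp(3*z) - 15*exp(2*z) - 36*exp(z) + 36)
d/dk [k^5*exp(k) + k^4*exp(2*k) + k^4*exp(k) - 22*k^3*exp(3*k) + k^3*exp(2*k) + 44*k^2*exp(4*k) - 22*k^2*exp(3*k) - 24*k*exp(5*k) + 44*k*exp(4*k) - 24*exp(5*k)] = (k^5 + 2*k^4*exp(k) + 6*k^4 - 66*k^3*exp(2*k) + 6*k^3*exp(k) + 4*k^3 + 176*k^2*exp(3*k) - 132*k^2*exp(2*k) + 3*k^2*exp(k) - 120*k*exp(4*k) + 264*k*exp(3*k) - 44*k*exp(2*k) - 144*exp(4*k) + 44*exp(3*k))*exp(k)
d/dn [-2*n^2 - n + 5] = -4*n - 1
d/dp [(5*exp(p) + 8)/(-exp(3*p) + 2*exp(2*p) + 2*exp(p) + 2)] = (10*exp(3*p) + 14*exp(2*p) - 32*exp(p) - 6)*exp(p)/(exp(6*p) - 4*exp(5*p) + 4*exp(3*p) + 12*exp(2*p) + 8*exp(p) + 4)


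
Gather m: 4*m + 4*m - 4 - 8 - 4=8*m - 16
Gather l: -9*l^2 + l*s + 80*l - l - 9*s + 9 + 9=-9*l^2 + l*(s + 79) - 9*s + 18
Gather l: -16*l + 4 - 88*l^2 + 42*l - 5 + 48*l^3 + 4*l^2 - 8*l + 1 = 48*l^3 - 84*l^2 + 18*l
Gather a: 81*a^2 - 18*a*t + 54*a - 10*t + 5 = 81*a^2 + a*(54 - 18*t) - 10*t + 5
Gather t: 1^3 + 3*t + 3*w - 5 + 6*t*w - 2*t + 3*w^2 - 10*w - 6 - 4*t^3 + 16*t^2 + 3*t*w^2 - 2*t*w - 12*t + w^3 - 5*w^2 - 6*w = -4*t^3 + 16*t^2 + t*(3*w^2 + 4*w - 11) + w^3 - 2*w^2 - 13*w - 10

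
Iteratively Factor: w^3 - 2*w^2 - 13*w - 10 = (w + 2)*(w^2 - 4*w - 5) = (w + 1)*(w + 2)*(w - 5)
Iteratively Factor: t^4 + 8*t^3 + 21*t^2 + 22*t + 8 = (t + 1)*(t^3 + 7*t^2 + 14*t + 8) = (t + 1)*(t + 4)*(t^2 + 3*t + 2) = (t + 1)*(t + 2)*(t + 4)*(t + 1)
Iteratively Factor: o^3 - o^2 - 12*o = (o + 3)*(o^2 - 4*o) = o*(o + 3)*(o - 4)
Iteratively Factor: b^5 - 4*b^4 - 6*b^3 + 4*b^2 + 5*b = (b - 1)*(b^4 - 3*b^3 - 9*b^2 - 5*b) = (b - 1)*(b + 1)*(b^3 - 4*b^2 - 5*b) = (b - 5)*(b - 1)*(b + 1)*(b^2 + b) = b*(b - 5)*(b - 1)*(b + 1)*(b + 1)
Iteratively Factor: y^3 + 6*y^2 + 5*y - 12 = (y + 3)*(y^2 + 3*y - 4) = (y + 3)*(y + 4)*(y - 1)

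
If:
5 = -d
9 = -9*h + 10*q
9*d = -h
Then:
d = -5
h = 45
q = 207/5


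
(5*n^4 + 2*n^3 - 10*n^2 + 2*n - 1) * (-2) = -10*n^4 - 4*n^3 + 20*n^2 - 4*n + 2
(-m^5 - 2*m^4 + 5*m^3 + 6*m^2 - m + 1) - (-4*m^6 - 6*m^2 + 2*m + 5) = 4*m^6 - m^5 - 2*m^4 + 5*m^3 + 12*m^2 - 3*m - 4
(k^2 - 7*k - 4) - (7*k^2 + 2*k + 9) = -6*k^2 - 9*k - 13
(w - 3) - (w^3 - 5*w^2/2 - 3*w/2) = -w^3 + 5*w^2/2 + 5*w/2 - 3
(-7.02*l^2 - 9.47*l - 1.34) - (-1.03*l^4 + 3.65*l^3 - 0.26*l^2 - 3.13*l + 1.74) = 1.03*l^4 - 3.65*l^3 - 6.76*l^2 - 6.34*l - 3.08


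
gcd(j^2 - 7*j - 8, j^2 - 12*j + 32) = j - 8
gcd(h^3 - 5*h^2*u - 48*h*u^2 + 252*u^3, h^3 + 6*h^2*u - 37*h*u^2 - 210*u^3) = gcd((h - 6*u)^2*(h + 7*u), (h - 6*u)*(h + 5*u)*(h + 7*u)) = -h^2 - h*u + 42*u^2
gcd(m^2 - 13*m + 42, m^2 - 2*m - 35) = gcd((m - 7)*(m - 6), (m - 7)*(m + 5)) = m - 7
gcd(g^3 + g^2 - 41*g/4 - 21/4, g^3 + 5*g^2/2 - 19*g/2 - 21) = g^2 + g/2 - 21/2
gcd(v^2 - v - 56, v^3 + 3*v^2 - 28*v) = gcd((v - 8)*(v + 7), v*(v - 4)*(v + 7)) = v + 7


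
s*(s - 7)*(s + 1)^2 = s^4 - 5*s^3 - 13*s^2 - 7*s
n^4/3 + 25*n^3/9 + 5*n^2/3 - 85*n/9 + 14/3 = (n/3 + 1)*(n - 1)*(n - 2/3)*(n + 7)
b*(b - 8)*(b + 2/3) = b^3 - 22*b^2/3 - 16*b/3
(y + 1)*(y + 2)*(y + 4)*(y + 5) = y^4 + 12*y^3 + 49*y^2 + 78*y + 40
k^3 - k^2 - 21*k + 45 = (k - 3)^2*(k + 5)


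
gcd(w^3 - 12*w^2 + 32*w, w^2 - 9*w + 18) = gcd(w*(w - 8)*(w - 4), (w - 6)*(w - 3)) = 1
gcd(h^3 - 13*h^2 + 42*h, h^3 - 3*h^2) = h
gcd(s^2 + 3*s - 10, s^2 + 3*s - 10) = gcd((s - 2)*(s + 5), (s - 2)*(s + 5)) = s^2 + 3*s - 10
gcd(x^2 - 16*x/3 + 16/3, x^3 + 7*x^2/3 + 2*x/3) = 1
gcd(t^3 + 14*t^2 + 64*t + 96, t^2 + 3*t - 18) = t + 6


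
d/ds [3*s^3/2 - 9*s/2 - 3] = 9*s^2/2 - 9/2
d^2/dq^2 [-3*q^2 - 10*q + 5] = -6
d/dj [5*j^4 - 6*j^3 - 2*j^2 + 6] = 2*j*(10*j^2 - 9*j - 2)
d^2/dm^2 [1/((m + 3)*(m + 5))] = 2*((m + 3)^2 + (m + 3)*(m + 5) + (m + 5)^2)/((m + 3)^3*(m + 5)^3)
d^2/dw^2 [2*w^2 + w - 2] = 4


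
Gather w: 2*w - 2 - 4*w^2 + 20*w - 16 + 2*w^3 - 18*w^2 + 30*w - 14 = 2*w^3 - 22*w^2 + 52*w - 32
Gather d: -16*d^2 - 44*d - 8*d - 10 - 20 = -16*d^2 - 52*d - 30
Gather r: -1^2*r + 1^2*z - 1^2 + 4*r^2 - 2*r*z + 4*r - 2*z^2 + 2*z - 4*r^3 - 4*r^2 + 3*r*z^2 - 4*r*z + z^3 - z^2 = -4*r^3 + r*(3*z^2 - 6*z + 3) + z^3 - 3*z^2 + 3*z - 1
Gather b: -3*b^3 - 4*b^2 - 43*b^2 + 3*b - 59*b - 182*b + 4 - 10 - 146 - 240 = -3*b^3 - 47*b^2 - 238*b - 392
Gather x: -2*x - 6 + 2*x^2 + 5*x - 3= 2*x^2 + 3*x - 9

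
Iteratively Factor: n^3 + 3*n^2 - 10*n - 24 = (n + 4)*(n^2 - n - 6) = (n - 3)*(n + 4)*(n + 2)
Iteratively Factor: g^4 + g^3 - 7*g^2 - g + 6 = (g - 2)*(g^3 + 3*g^2 - g - 3) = (g - 2)*(g + 1)*(g^2 + 2*g - 3) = (g - 2)*(g + 1)*(g + 3)*(g - 1)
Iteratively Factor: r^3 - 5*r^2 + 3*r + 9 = (r + 1)*(r^2 - 6*r + 9) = (r - 3)*(r + 1)*(r - 3)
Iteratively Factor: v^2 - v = (v - 1)*(v)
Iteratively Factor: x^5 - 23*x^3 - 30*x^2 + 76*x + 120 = (x - 2)*(x^4 + 2*x^3 - 19*x^2 - 68*x - 60) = (x - 2)*(x + 2)*(x^3 - 19*x - 30) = (x - 2)*(x + 2)^2*(x^2 - 2*x - 15) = (x - 2)*(x + 2)^2*(x + 3)*(x - 5)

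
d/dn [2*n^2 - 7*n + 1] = 4*n - 7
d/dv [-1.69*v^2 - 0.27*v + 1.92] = -3.38*v - 0.27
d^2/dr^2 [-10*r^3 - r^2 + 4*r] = -60*r - 2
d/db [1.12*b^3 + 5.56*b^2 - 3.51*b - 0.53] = 3.36*b^2 + 11.12*b - 3.51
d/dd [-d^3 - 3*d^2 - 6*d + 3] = -3*d^2 - 6*d - 6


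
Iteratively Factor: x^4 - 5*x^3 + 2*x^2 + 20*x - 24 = (x - 3)*(x^3 - 2*x^2 - 4*x + 8) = (x - 3)*(x + 2)*(x^2 - 4*x + 4) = (x - 3)*(x - 2)*(x + 2)*(x - 2)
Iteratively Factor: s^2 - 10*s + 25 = (s - 5)*(s - 5)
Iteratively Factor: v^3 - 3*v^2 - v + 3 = (v - 3)*(v^2 - 1) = (v - 3)*(v - 1)*(v + 1)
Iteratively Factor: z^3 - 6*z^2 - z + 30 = (z - 3)*(z^2 - 3*z - 10) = (z - 5)*(z - 3)*(z + 2)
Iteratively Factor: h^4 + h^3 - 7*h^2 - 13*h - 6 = (h + 2)*(h^3 - h^2 - 5*h - 3) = (h + 1)*(h + 2)*(h^2 - 2*h - 3) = (h - 3)*(h + 1)*(h + 2)*(h + 1)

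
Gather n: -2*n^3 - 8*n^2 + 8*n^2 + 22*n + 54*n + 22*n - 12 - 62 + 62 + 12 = -2*n^3 + 98*n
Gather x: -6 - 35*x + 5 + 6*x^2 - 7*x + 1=6*x^2 - 42*x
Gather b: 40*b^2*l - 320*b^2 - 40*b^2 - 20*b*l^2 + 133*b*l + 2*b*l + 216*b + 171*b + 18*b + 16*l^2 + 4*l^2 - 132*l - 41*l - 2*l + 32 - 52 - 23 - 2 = b^2*(40*l - 360) + b*(-20*l^2 + 135*l + 405) + 20*l^2 - 175*l - 45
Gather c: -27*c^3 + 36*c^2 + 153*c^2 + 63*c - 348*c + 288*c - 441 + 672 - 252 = -27*c^3 + 189*c^2 + 3*c - 21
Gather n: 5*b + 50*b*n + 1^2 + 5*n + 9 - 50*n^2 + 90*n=5*b - 50*n^2 + n*(50*b + 95) + 10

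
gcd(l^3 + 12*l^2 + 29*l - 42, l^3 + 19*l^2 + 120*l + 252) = l^2 + 13*l + 42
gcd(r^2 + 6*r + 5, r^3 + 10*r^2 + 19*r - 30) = r + 5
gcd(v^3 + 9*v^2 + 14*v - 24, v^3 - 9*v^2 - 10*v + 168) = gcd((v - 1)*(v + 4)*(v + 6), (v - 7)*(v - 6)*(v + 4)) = v + 4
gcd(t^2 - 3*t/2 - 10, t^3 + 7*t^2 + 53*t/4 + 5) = t + 5/2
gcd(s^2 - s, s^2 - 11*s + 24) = 1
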